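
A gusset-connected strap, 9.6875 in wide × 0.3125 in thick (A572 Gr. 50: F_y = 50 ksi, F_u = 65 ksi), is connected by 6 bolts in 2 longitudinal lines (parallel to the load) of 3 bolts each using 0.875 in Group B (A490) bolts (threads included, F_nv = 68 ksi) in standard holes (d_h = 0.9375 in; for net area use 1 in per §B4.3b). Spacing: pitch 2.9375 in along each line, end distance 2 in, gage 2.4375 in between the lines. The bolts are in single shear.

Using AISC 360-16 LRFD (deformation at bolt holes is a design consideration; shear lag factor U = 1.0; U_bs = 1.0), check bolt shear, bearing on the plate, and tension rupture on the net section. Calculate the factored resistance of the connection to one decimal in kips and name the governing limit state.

Bolt shear: A_b = π(0.875)²/4 = 0.60132 in². φR_n = 0.75 × 68 × 0.60132 × 6 × 1 = 184.0 kips.
Bearing (0.3125 in plate, F_u = 65 ksi): end bolts L_c = 2 − 0.9375/2 = 1.53125, R_n = min(1.2×1.53125×0.3125×65, 2.4×0.875×0.3125×65) = 37.324 kips/bolt; interior L_c = 2.9375 − 0.9375 = 2, R_n = 42.656 kips/bolt. φR_n = 0.75 × (2×37.324 + 4×42.656) = 184.0 kips.
Tension rupture (net): A_n = (9.6875 − 2×1)×0.3125 = 2.4023 in² (U = 1.0, A_e = A_n). φR_n = 0.75 × 65 × 2.4023 = 117.1 kips.
Governing: min(184.0, 184.0, 117.1) = 117.1 kips → net-section rupture.

117.1 kips (net-section rupture governs)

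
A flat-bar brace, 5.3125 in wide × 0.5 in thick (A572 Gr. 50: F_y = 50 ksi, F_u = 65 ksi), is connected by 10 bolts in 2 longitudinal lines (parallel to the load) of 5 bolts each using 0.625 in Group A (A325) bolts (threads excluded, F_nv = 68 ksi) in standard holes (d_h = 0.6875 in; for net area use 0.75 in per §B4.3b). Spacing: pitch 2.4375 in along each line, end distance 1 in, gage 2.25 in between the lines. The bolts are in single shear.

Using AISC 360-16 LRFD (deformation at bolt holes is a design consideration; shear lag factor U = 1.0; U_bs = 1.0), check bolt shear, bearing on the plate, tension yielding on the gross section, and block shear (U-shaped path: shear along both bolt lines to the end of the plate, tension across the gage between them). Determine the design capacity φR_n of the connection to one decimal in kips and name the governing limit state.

Bolt shear: A_b = π(0.625)²/4 = 0.3068 in². φR_n = 0.75 × 68 × 0.3068 × 10 × 1 = 156.5 kips.
Bearing (0.5 in plate, F_u = 65 ksi): end bolts L_c = 1 − 0.6875/2 = 0.65625, R_n = min(1.2×0.65625×0.5×65, 2.4×0.625×0.5×65) = 25.594 kips/bolt; interior L_c = 2.4375 − 0.6875 = 1.75, R_n = 48.75 kips/bolt. φR_n = 0.75 × (2×25.594 + 8×48.75) = 330.9 kips.
Tension yield (gross): A_g = 5.3125×0.5 = 2.6563 in². φR_n = 0.90 × 50 × 2.6563 = 119.5 kips.
Block shear: shear path 2×[1+4×2.4375] = 2×10.75 in, A_gv = 10.75, A_nv = 2×(10.75 − 4.5×0.75)×0.5 = 7.375 in²; tension across gage: (2.25 − 1×0.75)×0.5 = 0.75 in². R_n = min(0.6×65×7.375, 0.6×50×10.75) + 1.0×65×0.75 = min(287.63, 322.5) + 48.75 = 336.38 kips. φR_n = 0.75 × 336.38 = 252.3 kips.
Governing: min(156.5, 330.9, 119.5, 252.3) = 119.5 kips → gross-section yield.

119.5 kips (gross-section yield governs)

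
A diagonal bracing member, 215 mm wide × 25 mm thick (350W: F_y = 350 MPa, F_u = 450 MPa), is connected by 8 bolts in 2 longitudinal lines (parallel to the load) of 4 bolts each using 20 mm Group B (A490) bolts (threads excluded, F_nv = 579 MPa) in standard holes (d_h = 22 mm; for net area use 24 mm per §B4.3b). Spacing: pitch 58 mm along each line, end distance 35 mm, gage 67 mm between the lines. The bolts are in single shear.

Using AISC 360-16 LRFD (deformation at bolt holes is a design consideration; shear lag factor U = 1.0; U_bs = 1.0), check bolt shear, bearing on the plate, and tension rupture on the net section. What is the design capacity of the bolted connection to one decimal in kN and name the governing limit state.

Bolt shear: A_b = π(20)²/4 = 314.16 mm². φR_n = 0.75 × 579 × 314.16 × 8 × 1 = 1091.4 kN.
Bearing (25 mm plate, F_u = 450 MPa): end bolts L_c = 35 − 22/2 = 24, R_n = min(1.2×24×25×450, 2.4×20×25×450) = 324 kN/bolt; interior L_c = 58 − 22 = 36, R_n = 486 kN/bolt. φR_n = 0.75 × (2×324 + 6×486) = 2673.0 kN.
Tension rupture (net): A_n = (215 − 2×24)×25 = 4175 mm² (U = 1.0, A_e = A_n). φR_n = 0.75 × 450 × 4175 = 1409.1 kN.
Governing: min(1091.4, 2673.0, 1409.1) = 1091.4 kN → bolt shear.

1091.4 kN (bolt shear governs)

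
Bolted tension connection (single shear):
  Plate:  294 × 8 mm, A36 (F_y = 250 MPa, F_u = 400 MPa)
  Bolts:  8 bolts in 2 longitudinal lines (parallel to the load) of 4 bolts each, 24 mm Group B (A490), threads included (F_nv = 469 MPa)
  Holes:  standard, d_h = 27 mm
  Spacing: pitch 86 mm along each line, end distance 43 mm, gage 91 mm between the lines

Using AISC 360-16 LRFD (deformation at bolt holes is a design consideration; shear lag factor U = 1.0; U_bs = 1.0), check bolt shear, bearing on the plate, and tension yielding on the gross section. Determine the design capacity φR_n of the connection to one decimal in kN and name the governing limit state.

529.2 kN (gross-section yield governs)

Bolt shear: A_b = π(24)²/4 = 452.39 mm². φR_n = 0.75 × 469 × 452.39 × 8 × 1 = 1273.0 kN.
Bearing (8 mm plate, F_u = 400 MPa): end bolts L_c = 43 − 27/2 = 29.5, R_n = min(1.2×29.5×8×400, 2.4×24×8×400) = 113.28 kN/bolt; interior L_c = 86 − 27 = 59, R_n = 184.32 kN/bolt. φR_n = 0.75 × (2×113.28 + 6×184.32) = 999.4 kN.
Tension yield (gross): A_g = 294×8 = 2352 mm². φR_n = 0.90 × 250 × 2352 = 529.2 kN.
Governing: min(1273.0, 999.4, 529.2) = 529.2 kN → gross-section yield.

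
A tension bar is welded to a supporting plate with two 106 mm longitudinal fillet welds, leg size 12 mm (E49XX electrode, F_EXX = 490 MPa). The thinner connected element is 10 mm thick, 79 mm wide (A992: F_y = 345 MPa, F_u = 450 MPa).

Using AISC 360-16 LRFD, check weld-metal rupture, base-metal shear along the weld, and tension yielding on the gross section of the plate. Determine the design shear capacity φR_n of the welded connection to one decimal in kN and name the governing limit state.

245.3 kN (gross-section yield governs)

Weld metal: throat = 0.707×12 = 8.484 mm, L = 2×106 = 212 mm. φR_n = 0.75 × 0.6 × 490 × 8.484 × 212 = 396.6 kN.
Base metal shear (10 mm plate): yield φR_n = 1.0×0.6×345×10×212 = 438.8 kN; rupture φR_n = 0.75×0.6×450×10×212 = 429.3 kN; take 429.3 kN (rupture).
Tension yield (gross): A_g = 79×10 = 790 mm². φR_n = 0.90 × 345 × 790 = 245.3 kN.
Governing: min(396.6, 429.3, 245.3) = 245.3 kN → gross-section yield.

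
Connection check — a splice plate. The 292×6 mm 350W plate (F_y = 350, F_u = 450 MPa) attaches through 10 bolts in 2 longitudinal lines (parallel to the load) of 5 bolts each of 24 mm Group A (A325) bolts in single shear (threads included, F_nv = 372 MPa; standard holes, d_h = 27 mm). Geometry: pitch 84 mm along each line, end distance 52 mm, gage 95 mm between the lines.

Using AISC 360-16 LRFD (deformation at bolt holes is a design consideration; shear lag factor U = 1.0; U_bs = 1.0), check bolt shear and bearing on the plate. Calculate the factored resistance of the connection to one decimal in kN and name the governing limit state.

1120.2 kN (bearing governs)

Bolt shear: A_b = π(24)²/4 = 452.39 mm². φR_n = 0.75 × 372 × 452.39 × 10 × 1 = 1262.2 kN.
Bearing (6 mm plate, F_u = 450 MPa): end bolts L_c = 52 − 27/2 = 38.5, R_n = min(1.2×38.5×6×450, 2.4×24×6×450) = 124.74 kN/bolt; interior L_c = 84 − 27 = 57, R_n = 155.52 kN/bolt. φR_n = 0.75 × (2×124.74 + 8×155.52) = 1120.2 kN.
Governing: min(1262.2, 1120.2) = 1120.2 kN → bearing.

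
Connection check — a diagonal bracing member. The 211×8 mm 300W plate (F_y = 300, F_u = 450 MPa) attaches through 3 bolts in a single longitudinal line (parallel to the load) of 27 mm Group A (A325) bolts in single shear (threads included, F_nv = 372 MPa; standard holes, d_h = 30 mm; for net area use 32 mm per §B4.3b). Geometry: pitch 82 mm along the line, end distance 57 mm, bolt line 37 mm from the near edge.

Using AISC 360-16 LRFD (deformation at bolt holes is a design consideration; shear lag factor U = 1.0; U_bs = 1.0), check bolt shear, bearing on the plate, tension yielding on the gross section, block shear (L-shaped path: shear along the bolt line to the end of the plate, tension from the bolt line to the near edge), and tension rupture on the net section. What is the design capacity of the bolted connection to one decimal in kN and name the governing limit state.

Bolt shear: A_b = π(27)²/4 = 572.56 mm². φR_n = 0.75 × 372 × 572.56 × 3 × 1 = 479.2 kN.
Bearing (8 mm plate, F_u = 450 MPa): end bolts L_c = 57 − 30/2 = 42, R_n = min(1.2×42×8×450, 2.4×27×8×450) = 181.44 kN/bolt; interior L_c = 82 − 30 = 52, R_n = 224.64 kN/bolt. φR_n = 0.75 × (1×181.44 + 2×224.64) = 473.0 kN.
Tension yield (gross): A_g = 211×8 = 1688 mm². φR_n = 0.90 × 300 × 1688 = 455.8 kN.
Block shear: shear path 1×[57+2×82] = 1×221 mm, A_gv = 1768, A_nv = 1×(221 − 2.5×32)×8 = 1128 mm²; tension to near edge: (37 − 0.5×32)×8 = 168 mm². R_n = min(0.6×450×1128, 0.6×300×1768) + 1.0×450×168 = min(304.56, 318.24) + 75.6 = 380.16 kN. φR_n = 0.75 × 380.16 = 285.1 kN.
Tension rupture (net): A_n = (211 − 1×32)×8 = 1432 mm² (U = 1.0, A_e = A_n). φR_n = 0.75 × 450 × 1432 = 483.3 kN.
Governing: min(479.2, 473.0, 455.8, 285.1, 483.3) = 285.1 kN → block shear.

285.1 kN (block shear governs)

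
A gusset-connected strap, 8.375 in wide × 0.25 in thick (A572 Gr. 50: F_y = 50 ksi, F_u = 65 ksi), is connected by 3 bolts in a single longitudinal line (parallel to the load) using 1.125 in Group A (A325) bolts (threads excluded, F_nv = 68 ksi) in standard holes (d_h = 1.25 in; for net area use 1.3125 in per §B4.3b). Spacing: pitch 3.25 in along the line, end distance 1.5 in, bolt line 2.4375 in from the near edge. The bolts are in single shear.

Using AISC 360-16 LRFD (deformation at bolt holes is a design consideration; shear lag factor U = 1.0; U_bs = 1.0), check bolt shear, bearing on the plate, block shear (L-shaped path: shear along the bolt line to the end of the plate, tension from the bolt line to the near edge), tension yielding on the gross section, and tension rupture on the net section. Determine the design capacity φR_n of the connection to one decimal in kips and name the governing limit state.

Bolt shear: A_b = π(1.125)²/4 = 0.99402 in². φR_n = 0.75 × 68 × 0.99402 × 3 × 1 = 152.1 kips.
Bearing (0.25 in plate, F_u = 65 ksi): end bolts L_c = 1.5 − 1.25/2 = 0.875, R_n = min(1.2×0.875×0.25×65, 2.4×1.125×0.25×65) = 17.063 kips/bolt; interior L_c = 3.25 − 1.25 = 2, R_n = 39 kips/bolt. φR_n = 0.75 × (1×17.063 + 2×39) = 71.3 kips.
Block shear: shear path 1×[1.5+2×3.25] = 1×8 in, A_gv = 2, A_nv = 1×(8 − 2.5×1.3125)×0.25 = 1.1797 in²; tension to near edge: (2.4375 − 0.5×1.3125)×0.25 = 0.44531 in². R_n = min(0.6×65×1.1797, 0.6×50×2) + 1.0×65×0.44531 = min(46.008, 60) + 28.945 = 74.953 kips. φR_n = 0.75 × 74.953 = 56.2 kips.
Tension yield (gross): A_g = 8.375×0.25 = 2.0938 in². φR_n = 0.90 × 50 × 2.0938 = 94.2 kips.
Tension rupture (net): A_n = (8.375 − 1×1.3125)×0.25 = 1.7656 in² (U = 1.0, A_e = A_n). φR_n = 0.75 × 65 × 1.7656 = 86.1 kips.
Governing: min(152.1, 71.3, 56.2, 94.2, 86.1) = 56.2 kips → block shear.

56.2 kips (block shear governs)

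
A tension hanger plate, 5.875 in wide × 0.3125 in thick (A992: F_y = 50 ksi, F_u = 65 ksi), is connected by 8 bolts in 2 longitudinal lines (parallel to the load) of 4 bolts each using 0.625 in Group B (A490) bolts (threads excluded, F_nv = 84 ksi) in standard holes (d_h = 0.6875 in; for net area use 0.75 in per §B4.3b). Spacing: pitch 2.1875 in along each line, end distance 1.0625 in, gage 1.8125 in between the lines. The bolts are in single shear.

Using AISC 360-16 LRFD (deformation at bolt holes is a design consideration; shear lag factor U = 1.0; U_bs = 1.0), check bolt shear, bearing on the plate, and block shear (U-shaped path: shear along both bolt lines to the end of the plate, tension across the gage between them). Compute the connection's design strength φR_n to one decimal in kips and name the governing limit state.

Bolt shear: A_b = π(0.625)²/4 = 0.3068 in². φR_n = 0.75 × 84 × 0.3068 × 8 × 1 = 154.6 kips.
Bearing (0.3125 in plate, F_u = 65 ksi): end bolts L_c = 1.0625 − 0.6875/2 = 0.71875, R_n = min(1.2×0.71875×0.3125×65, 2.4×0.625×0.3125×65) = 17.52 kips/bolt; interior L_c = 2.1875 − 0.6875 = 1.5, R_n = 30.469 kips/bolt. φR_n = 0.75 × (2×17.52 + 6×30.469) = 163.4 kips.
Block shear: shear path 2×[1.0625+3×2.1875] = 2×7.625 in, A_gv = 4.7656, A_nv = 2×(7.625 − 3.5×0.75)×0.3125 = 3.125 in²; tension across gage: (1.8125 − 1×0.75)×0.3125 = 0.33203 in². R_n = min(0.6×65×3.125, 0.6×50×4.7656) + 1.0×65×0.33203 = min(121.88, 142.97) + 21.582 = 143.46 kips. φR_n = 0.75 × 143.46 = 107.6 kips.
Governing: min(154.6, 163.4, 107.6) = 107.6 kips → block shear.

107.6 kips (block shear governs)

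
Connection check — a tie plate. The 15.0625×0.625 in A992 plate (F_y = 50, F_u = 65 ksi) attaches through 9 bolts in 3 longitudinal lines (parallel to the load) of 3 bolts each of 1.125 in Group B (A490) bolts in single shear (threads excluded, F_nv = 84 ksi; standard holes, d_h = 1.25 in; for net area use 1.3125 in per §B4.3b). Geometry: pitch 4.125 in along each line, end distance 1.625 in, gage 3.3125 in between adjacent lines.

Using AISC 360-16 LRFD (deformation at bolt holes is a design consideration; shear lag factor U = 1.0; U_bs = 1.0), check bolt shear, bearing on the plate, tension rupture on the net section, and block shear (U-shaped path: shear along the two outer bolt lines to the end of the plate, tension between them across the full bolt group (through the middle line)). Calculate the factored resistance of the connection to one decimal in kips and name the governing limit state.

339.0 kips (net-section rupture governs)

Bolt shear: A_b = π(1.125)²/4 = 0.99402 in². φR_n = 0.75 × 84 × 0.99402 × 9 × 1 = 563.6 kips.
Bearing (0.625 in plate, F_u = 65 ksi): end bolts L_c = 1.625 − 1.25/2 = 1, R_n = min(1.2×1×0.625×65, 2.4×1.125×0.625×65) = 48.75 kips/bolt; interior L_c = 4.125 − 1.25 = 2.875, R_n = 109.69 kips/bolt. φR_n = 0.75 × (3×48.75 + 6×109.69) = 603.3 kips.
Tension rupture (net): A_n = (15.0625 − 3×1.3125)×0.625 = 6.9531 in² (U = 1.0, A_e = A_n). φR_n = 0.75 × 65 × 6.9531 = 339.0 kips.
Block shear: shear path 2×[1.625+2×4.125] = 2×9.875 in, A_gv = 12.344, A_nv = 2×(9.875 − 2.5×1.3125)×0.625 = 8.2422 in²; tension across gage: (6.625 − 2×1.3125)×0.625 = 2.5 in². R_n = min(0.6×65×8.2422, 0.6×50×12.344) + 1.0×65×2.5 = min(321.45, 370.32) + 162.5 = 483.95 kips. φR_n = 0.75 × 483.95 = 363.0 kips.
Governing: min(563.6, 603.3, 339.0, 363.0) = 339.0 kips → net-section rupture.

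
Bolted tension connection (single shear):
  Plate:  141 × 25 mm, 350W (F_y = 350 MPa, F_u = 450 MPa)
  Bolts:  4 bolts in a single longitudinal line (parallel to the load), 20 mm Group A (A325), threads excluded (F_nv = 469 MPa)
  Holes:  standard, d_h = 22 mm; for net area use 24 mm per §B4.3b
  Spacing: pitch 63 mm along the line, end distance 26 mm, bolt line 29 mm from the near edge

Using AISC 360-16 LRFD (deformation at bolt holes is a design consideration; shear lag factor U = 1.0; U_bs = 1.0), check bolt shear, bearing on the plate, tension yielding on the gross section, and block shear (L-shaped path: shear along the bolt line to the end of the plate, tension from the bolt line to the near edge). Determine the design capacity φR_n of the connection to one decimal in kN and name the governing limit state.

442.0 kN (bolt shear governs)

Bolt shear: A_b = π(20)²/4 = 314.16 mm². φR_n = 0.75 × 469 × 314.16 × 4 × 1 = 442.0 kN.
Bearing (25 mm plate, F_u = 450 MPa): end bolts L_c = 26 − 22/2 = 15, R_n = min(1.2×15×25×450, 2.4×20×25×450) = 202.5 kN/bolt; interior L_c = 63 − 22 = 41, R_n = 540 kN/bolt. φR_n = 0.75 × (1×202.5 + 3×540) = 1366.9 kN.
Tension yield (gross): A_g = 141×25 = 3525 mm². φR_n = 0.90 × 350 × 3525 = 1110.4 kN.
Block shear: shear path 1×[26+3×63] = 1×215 mm, A_gv = 5375, A_nv = 1×(215 − 3.5×24)×25 = 3275 mm²; tension to near edge: (29 − 0.5×24)×25 = 425 mm². R_n = min(0.6×450×3275, 0.6×350×5375) + 1.0×450×425 = min(884.25, 1128.8) + 191.25 = 1075.5 kN. φR_n = 0.75 × 1075.5 = 806.6 kN.
Governing: min(442.0, 1366.9, 1110.4, 806.6) = 442.0 kN → bolt shear.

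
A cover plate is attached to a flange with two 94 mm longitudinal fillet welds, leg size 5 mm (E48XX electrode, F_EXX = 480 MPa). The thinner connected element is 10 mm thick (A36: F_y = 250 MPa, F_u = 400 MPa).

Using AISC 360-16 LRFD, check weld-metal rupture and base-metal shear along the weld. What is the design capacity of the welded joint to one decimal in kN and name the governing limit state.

143.5 kN (weld metal governs)

Weld metal: throat = 0.707×5 = 3.535 mm, L = 2×94 = 188 mm. φR_n = 0.75 × 0.6 × 480 × 3.535 × 188 = 143.5 kN.
Base metal shear (10 mm plate): yield φR_n = 1.0×0.6×250×10×188 = 282.0 kN; rupture φR_n = 0.75×0.6×400×10×188 = 338.4 kN; take 282.0 kN (yield).
Governing: min(143.5, 282.0) = 143.5 kN → weld metal.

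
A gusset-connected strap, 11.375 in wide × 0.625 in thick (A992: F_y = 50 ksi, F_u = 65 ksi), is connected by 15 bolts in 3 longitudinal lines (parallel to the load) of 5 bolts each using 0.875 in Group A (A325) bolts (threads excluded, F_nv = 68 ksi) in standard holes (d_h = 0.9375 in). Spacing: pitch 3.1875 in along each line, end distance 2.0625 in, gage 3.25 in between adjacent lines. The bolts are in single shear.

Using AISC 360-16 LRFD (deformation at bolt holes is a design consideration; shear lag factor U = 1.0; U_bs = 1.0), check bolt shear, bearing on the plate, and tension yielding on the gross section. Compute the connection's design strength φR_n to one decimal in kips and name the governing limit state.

319.9 kips (gross-section yield governs)

Bolt shear: A_b = π(0.875)²/4 = 0.60132 in². φR_n = 0.75 × 68 × 0.60132 × 15 × 1 = 460.0 kips.
Bearing (0.625 in plate, F_u = 65 ksi): end bolts L_c = 2.0625 − 0.9375/2 = 1.59375, R_n = min(1.2×1.59375×0.625×65, 2.4×0.875×0.625×65) = 77.695 kips/bolt; interior L_c = 3.1875 − 0.9375 = 2.25, R_n = 85.313 kips/bolt. φR_n = 0.75 × (3×77.695 + 12×85.313) = 942.6 kips.
Tension yield (gross): A_g = 11.375×0.625 = 7.1094 in². φR_n = 0.90 × 50 × 7.1094 = 319.9 kips.
Governing: min(460.0, 942.6, 319.9) = 319.9 kips → gross-section yield.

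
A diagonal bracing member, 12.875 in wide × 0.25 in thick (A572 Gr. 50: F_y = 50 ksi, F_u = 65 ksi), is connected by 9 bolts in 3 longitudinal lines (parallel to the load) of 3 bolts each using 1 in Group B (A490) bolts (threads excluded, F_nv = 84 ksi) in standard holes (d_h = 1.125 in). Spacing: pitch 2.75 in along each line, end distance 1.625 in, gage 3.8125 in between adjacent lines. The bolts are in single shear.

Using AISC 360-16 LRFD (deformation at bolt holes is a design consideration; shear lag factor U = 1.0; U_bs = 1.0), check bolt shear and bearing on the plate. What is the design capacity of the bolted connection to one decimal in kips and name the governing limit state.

Bolt shear: A_b = π(1)²/4 = 0.7854 in². φR_n = 0.75 × 84 × 0.7854 × 9 × 1 = 445.3 kips.
Bearing (0.25 in plate, F_u = 65 ksi): end bolts L_c = 1.625 − 1.125/2 = 1.0625, R_n = min(1.2×1.0625×0.25×65, 2.4×1×0.25×65) = 20.719 kips/bolt; interior L_c = 2.75 − 1.125 = 1.625, R_n = 31.688 kips/bolt. φR_n = 0.75 × (3×20.719 + 6×31.688) = 189.2 kips.
Governing: min(445.3, 189.2) = 189.2 kips → bearing.

189.2 kips (bearing governs)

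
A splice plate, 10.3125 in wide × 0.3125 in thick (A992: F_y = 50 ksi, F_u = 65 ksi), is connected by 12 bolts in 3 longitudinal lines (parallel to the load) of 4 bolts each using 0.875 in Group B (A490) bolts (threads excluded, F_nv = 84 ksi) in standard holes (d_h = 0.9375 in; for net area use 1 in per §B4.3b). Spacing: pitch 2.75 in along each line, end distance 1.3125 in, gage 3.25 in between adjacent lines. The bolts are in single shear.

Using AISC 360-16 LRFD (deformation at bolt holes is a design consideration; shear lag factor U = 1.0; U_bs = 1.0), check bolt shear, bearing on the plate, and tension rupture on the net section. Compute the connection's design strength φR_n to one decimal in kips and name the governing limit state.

Bolt shear: A_b = π(0.875)²/4 = 0.60132 in². φR_n = 0.75 × 84 × 0.60132 × 12 × 1 = 454.6 kips.
Bearing (0.3125 in plate, F_u = 65 ksi): end bolts L_c = 1.3125 − 0.9375/2 = 0.84375, R_n = min(1.2×0.84375×0.3125×65, 2.4×0.875×0.3125×65) = 20.566 kips/bolt; interior L_c = 2.75 − 0.9375 = 1.8125, R_n = 42.656 kips/bolt. φR_n = 0.75 × (3×20.566 + 9×42.656) = 334.2 kips.
Tension rupture (net): A_n = (10.3125 − 3×1)×0.3125 = 2.2852 in² (U = 1.0, A_e = A_n). φR_n = 0.75 × 65 × 2.2852 = 111.4 kips.
Governing: min(454.6, 334.2, 111.4) = 111.4 kips → net-section rupture.

111.4 kips (net-section rupture governs)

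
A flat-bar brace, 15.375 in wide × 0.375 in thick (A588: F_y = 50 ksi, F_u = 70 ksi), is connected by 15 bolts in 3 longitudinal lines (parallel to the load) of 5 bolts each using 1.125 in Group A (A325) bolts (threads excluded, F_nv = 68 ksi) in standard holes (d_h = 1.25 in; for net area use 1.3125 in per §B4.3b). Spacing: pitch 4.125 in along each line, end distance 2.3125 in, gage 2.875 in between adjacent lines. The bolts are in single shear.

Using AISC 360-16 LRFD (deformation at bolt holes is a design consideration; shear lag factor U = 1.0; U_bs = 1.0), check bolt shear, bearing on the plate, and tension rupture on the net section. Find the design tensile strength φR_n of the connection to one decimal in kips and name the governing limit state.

225.2 kips (net-section rupture governs)

Bolt shear: A_b = π(1.125)²/4 = 0.99402 in². φR_n = 0.75 × 68 × 0.99402 × 15 × 1 = 760.4 kips.
Bearing (0.375 in plate, F_u = 70 ksi): end bolts L_c = 2.3125 − 1.25/2 = 1.6875, R_n = min(1.2×1.6875×0.375×70, 2.4×1.125×0.375×70) = 53.156 kips/bolt; interior L_c = 4.125 − 1.25 = 2.875, R_n = 70.875 kips/bolt. φR_n = 0.75 × (3×53.156 + 12×70.875) = 757.5 kips.
Tension rupture (net): A_n = (15.375 − 3×1.3125)×0.375 = 4.2891 in² (U = 1.0, A_e = A_n). φR_n = 0.75 × 70 × 4.2891 = 225.2 kips.
Governing: min(760.4, 757.5, 225.2) = 225.2 kips → net-section rupture.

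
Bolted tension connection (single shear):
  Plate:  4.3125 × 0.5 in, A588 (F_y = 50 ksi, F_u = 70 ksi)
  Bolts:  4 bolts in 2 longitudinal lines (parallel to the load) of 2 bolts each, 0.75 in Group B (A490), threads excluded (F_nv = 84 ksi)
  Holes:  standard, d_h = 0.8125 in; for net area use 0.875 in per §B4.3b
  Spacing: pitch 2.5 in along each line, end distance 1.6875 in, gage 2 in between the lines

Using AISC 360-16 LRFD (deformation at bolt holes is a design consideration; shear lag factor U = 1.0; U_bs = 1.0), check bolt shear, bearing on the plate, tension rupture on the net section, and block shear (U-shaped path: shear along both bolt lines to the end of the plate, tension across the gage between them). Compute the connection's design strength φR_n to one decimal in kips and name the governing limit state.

67.3 kips (net-section rupture governs)

Bolt shear: A_b = π(0.75)²/4 = 0.44179 in². φR_n = 0.75 × 84 × 0.44179 × 4 × 1 = 111.3 kips.
Bearing (0.5 in plate, F_u = 70 ksi): end bolts L_c = 1.6875 − 0.8125/2 = 1.28125, R_n = min(1.2×1.28125×0.5×70, 2.4×0.75×0.5×70) = 53.813 kips/bolt; interior L_c = 2.5 − 0.8125 = 1.6875, R_n = 63 kips/bolt. φR_n = 0.75 × (2×53.813 + 2×63) = 175.2 kips.
Tension rupture (net): A_n = (4.3125 − 2×0.875)×0.5 = 1.2813 in² (U = 1.0, A_e = A_n). φR_n = 0.75 × 70 × 1.2813 = 67.3 kips.
Block shear: shear path 2×[1.6875+1×2.5] = 2×4.1875 in, A_gv = 4.1875, A_nv = 2×(4.1875 − 1.5×0.875)×0.5 = 2.875 in²; tension across gage: (2 − 1×0.875)×0.5 = 0.5625 in². R_n = min(0.6×70×2.875, 0.6×50×4.1875) + 1.0×70×0.5625 = min(120.75, 125.63) + 39.375 = 160.13 kips. φR_n = 0.75 × 160.13 = 120.1 kips.
Governing: min(111.3, 175.2, 67.3, 120.1) = 67.3 kips → net-section rupture.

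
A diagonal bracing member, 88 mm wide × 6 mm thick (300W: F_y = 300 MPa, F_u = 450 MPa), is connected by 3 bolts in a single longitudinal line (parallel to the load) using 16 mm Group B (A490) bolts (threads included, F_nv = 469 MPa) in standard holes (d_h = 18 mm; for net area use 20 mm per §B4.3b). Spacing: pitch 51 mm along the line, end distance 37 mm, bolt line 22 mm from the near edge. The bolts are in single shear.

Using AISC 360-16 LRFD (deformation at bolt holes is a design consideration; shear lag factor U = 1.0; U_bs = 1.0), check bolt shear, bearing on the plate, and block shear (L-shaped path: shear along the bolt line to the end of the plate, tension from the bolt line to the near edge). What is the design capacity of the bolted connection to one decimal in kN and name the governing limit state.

Bolt shear: A_b = π(16)²/4 = 201.06 mm². φR_n = 0.75 × 469 × 201.06 × 3 × 1 = 212.2 kN.
Bearing (6 mm plate, F_u = 450 MPa): end bolts L_c = 37 − 18/2 = 28, R_n = min(1.2×28×6×450, 2.4×16×6×450) = 90.72 kN/bolt; interior L_c = 51 − 18 = 33, R_n = 103.68 kN/bolt. φR_n = 0.75 × (1×90.72 + 2×103.68) = 223.6 kN.
Block shear: shear path 1×[37+2×51] = 1×139 mm, A_gv = 834, A_nv = 1×(139 − 2.5×20)×6 = 534 mm²; tension to near edge: (22 − 0.5×20)×6 = 72 mm². R_n = min(0.6×450×534, 0.6×300×834) + 1.0×450×72 = min(144.18, 150.12) + 32.4 = 176.58 kN. φR_n = 0.75 × 176.58 = 132.4 kN.
Governing: min(212.2, 223.6, 132.4) = 132.4 kN → block shear.

132.4 kN (block shear governs)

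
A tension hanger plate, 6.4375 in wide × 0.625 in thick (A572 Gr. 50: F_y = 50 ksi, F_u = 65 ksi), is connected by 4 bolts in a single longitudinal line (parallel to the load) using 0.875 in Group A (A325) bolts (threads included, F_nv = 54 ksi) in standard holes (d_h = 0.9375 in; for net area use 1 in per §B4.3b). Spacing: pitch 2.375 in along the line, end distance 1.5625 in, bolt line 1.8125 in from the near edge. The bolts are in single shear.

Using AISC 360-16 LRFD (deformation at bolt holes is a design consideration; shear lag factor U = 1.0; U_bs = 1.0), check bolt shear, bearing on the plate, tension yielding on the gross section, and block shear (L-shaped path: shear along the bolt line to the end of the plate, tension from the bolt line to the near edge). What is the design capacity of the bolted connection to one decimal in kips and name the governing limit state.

Bolt shear: A_b = π(0.875)²/4 = 0.60132 in². φR_n = 0.75 × 54 × 0.60132 × 4 × 1 = 97.4 kips.
Bearing (0.625 in plate, F_u = 65 ksi): end bolts L_c = 1.5625 − 0.9375/2 = 1.09375, R_n = min(1.2×1.09375×0.625×65, 2.4×0.875×0.625×65) = 53.32 kips/bolt; interior L_c = 2.375 − 0.9375 = 1.4375, R_n = 70.078 kips/bolt. φR_n = 0.75 × (1×53.32 + 3×70.078) = 197.7 kips.
Tension yield (gross): A_g = 6.4375×0.625 = 4.0234 in². φR_n = 0.90 × 50 × 4.0234 = 181.1 kips.
Block shear: shear path 1×[1.5625+3×2.375] = 1×8.6875 in, A_gv = 5.4297, A_nv = 1×(8.6875 − 3.5×1)×0.625 = 3.2422 in²; tension to near edge: (1.8125 − 0.5×1)×0.625 = 0.82031 in². R_n = min(0.6×65×3.2422, 0.6×50×5.4297) + 1.0×65×0.82031 = min(126.45, 162.89) + 53.32 = 179.77 kips. φR_n = 0.75 × 179.77 = 134.8 kips.
Governing: min(97.4, 197.7, 181.1, 134.8) = 97.4 kips → bolt shear.

97.4 kips (bolt shear governs)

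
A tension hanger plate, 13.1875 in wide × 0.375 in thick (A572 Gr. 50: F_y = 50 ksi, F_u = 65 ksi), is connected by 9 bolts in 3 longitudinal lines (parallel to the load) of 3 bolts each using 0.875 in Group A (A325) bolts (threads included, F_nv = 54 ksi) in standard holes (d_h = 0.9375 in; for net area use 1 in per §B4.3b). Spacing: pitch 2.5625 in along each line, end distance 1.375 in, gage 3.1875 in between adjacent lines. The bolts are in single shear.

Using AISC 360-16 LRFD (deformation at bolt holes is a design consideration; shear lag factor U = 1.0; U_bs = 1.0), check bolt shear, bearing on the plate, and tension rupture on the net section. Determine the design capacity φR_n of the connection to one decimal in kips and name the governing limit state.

Bolt shear: A_b = π(0.875)²/4 = 0.60132 in². φR_n = 0.75 × 54 × 0.60132 × 9 × 1 = 219.2 kips.
Bearing (0.375 in plate, F_u = 65 ksi): end bolts L_c = 1.375 − 0.9375/2 = 0.90625, R_n = min(1.2×0.90625×0.375×65, 2.4×0.875×0.375×65) = 26.508 kips/bolt; interior L_c = 2.5625 − 0.9375 = 1.625, R_n = 47.531 kips/bolt. φR_n = 0.75 × (3×26.508 + 6×47.531) = 273.5 kips.
Tension rupture (net): A_n = (13.1875 − 3×1)×0.375 = 3.8203 in² (U = 1.0, A_e = A_n). φR_n = 0.75 × 65 × 3.8203 = 186.2 kips.
Governing: min(219.2, 273.5, 186.2) = 186.2 kips → net-section rupture.

186.2 kips (net-section rupture governs)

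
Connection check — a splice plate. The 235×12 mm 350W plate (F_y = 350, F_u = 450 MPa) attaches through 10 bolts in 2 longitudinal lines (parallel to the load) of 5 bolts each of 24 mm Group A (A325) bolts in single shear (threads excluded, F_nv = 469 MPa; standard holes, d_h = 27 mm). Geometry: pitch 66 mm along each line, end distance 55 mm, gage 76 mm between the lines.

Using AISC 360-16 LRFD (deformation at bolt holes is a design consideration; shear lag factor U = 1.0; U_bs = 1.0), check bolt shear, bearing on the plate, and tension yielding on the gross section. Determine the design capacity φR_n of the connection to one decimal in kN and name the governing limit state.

Bolt shear: A_b = π(24)²/4 = 452.39 mm². φR_n = 0.75 × 469 × 452.39 × 10 × 1 = 1591.3 kN.
Bearing (12 mm plate, F_u = 450 MPa): end bolts L_c = 55 − 27/2 = 41.5, R_n = min(1.2×41.5×12×450, 2.4×24×12×450) = 268.92 kN/bolt; interior L_c = 66 − 27 = 39, R_n = 252.72 kN/bolt. φR_n = 0.75 × (2×268.92 + 8×252.72) = 1919.7 kN.
Tension yield (gross): A_g = 235×12 = 2820 mm². φR_n = 0.90 × 350 × 2820 = 888.3 kN.
Governing: min(1591.3, 1919.7, 888.3) = 888.3 kN → gross-section yield.

888.3 kN (gross-section yield governs)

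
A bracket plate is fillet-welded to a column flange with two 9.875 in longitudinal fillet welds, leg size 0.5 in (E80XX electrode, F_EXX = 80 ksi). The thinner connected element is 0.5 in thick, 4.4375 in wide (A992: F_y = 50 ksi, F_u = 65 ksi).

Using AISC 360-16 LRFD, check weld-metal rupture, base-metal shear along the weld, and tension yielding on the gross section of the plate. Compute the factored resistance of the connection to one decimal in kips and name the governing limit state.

99.8 kips (gross-section yield governs)

Weld metal: throat = 0.707×0.5 = 0.3535 in, L = 2×9.875 = 19.75 in. φR_n = 0.75 × 0.6 × 80 × 0.3535 × 19.75 = 251.3 kips.
Base metal shear (0.5 in plate): yield φR_n = 1.0×0.6×50×0.5×19.75 = 296.3 kips; rupture φR_n = 0.75×0.6×65×0.5×19.75 = 288.8 kips; take 288.8 kips (rupture).
Tension yield (gross): A_g = 4.4375×0.5 = 2.2188 in². φR_n = 0.90 × 50 × 2.2188 = 99.8 kips.
Governing: min(251.3, 288.8, 99.8) = 99.8 kips → gross-section yield.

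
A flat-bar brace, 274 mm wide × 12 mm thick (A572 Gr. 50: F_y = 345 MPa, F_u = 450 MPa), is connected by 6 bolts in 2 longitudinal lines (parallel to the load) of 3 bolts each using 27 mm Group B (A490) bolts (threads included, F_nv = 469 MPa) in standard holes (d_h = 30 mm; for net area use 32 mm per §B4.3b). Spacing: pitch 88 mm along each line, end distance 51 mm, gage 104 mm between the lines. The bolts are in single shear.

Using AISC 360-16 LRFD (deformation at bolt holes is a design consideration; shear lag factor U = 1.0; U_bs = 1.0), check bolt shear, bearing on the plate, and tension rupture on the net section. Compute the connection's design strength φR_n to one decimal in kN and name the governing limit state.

850.5 kN (net-section rupture governs)

Bolt shear: A_b = π(27)²/4 = 572.56 mm². φR_n = 0.75 × 469 × 572.56 × 6 × 1 = 1208.4 kN.
Bearing (12 mm plate, F_u = 450 MPa): end bolts L_c = 51 − 30/2 = 36, R_n = min(1.2×36×12×450, 2.4×27×12×450) = 233.28 kN/bolt; interior L_c = 88 − 30 = 58, R_n = 349.92 kN/bolt. φR_n = 0.75 × (2×233.28 + 4×349.92) = 1399.7 kN.
Tension rupture (net): A_n = (274 − 2×32)×12 = 2520 mm² (U = 1.0, A_e = A_n). φR_n = 0.75 × 450 × 2520 = 850.5 kN.
Governing: min(1208.4, 1399.7, 850.5) = 850.5 kN → net-section rupture.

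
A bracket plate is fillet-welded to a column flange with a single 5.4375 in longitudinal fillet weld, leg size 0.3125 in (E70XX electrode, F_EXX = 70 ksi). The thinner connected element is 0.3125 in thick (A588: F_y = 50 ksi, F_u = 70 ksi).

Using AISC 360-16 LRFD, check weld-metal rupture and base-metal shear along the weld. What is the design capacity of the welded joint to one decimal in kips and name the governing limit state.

Weld metal: throat = 0.707×0.3125 = 0.22094 in, L = 5.4375 in. φR_n = 0.75 × 0.6 × 70 × 0.22094 × 5.4375 = 37.8 kips.
Base metal shear (0.3125 in plate): yield φR_n = 1.0×0.6×50×0.3125×5.4375 = 51.0 kips; rupture φR_n = 0.75×0.6×70×0.3125×5.4375 = 53.5 kips; take 51.0 kips (yield).
Governing: min(37.8, 51.0) = 37.8 kips → weld metal.

37.8 kips (weld metal governs)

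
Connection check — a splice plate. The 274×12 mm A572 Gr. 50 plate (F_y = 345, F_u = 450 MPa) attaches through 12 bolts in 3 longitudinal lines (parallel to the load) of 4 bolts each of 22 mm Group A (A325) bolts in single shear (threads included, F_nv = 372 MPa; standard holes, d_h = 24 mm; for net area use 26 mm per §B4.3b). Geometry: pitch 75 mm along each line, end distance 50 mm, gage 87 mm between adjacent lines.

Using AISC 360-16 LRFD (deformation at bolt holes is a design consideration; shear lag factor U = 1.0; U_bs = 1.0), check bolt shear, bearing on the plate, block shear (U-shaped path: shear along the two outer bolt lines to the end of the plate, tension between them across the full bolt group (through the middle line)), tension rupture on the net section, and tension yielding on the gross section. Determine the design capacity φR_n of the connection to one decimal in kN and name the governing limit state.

793.8 kN (net-section rupture governs)

Bolt shear: A_b = π(22)²/4 = 380.13 mm². φR_n = 0.75 × 372 × 380.13 × 12 × 1 = 1272.7 kN.
Bearing (12 mm plate, F_u = 450 MPa): end bolts L_c = 50 − 24/2 = 38, R_n = min(1.2×38×12×450, 2.4×22×12×450) = 246.24 kN/bolt; interior L_c = 75 − 24 = 51, R_n = 285.12 kN/bolt. φR_n = 0.75 × (3×246.24 + 9×285.12) = 2478.6 kN.
Block shear: shear path 2×[50+3×75] = 2×275 mm, A_gv = 6600, A_nv = 2×(275 − 3.5×26)×12 = 4416 mm²; tension across gage: (174 − 2×26)×12 = 1464 mm². R_n = min(0.6×450×4416, 0.6×345×6600) + 1.0×450×1464 = min(1192.3, 1366.2) + 658.8 = 1851.1 kN. φR_n = 0.75 × 1851.1 = 1388.3 kN.
Tension rupture (net): A_n = (274 − 3×26)×12 = 2352 mm² (U = 1.0, A_e = A_n). φR_n = 0.75 × 450 × 2352 = 793.8 kN.
Tension yield (gross): A_g = 274×12 = 3288 mm². φR_n = 0.90 × 345 × 3288 = 1020.9 kN.
Governing: min(1272.7, 2478.6, 1388.3, 793.8, 1020.9) = 793.8 kN → net-section rupture.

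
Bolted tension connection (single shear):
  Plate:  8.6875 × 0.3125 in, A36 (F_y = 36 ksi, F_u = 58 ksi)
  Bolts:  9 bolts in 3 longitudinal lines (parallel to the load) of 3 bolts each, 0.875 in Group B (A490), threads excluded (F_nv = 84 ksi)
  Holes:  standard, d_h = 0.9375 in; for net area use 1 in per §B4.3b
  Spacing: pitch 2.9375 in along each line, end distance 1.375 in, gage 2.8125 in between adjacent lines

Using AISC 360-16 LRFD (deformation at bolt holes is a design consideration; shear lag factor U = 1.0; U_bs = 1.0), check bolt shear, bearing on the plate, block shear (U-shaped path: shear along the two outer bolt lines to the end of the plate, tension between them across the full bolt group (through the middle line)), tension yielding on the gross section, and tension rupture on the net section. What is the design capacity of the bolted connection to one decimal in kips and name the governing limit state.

77.3 kips (net-section rupture governs)

Bolt shear: A_b = π(0.875)²/4 = 0.60132 in². φR_n = 0.75 × 84 × 0.60132 × 9 × 1 = 340.9 kips.
Bearing (0.3125 in plate, F_u = 58 ksi): end bolts L_c = 1.375 − 0.9375/2 = 0.90625, R_n = min(1.2×0.90625×0.3125×58, 2.4×0.875×0.3125×58) = 19.711 kips/bolt; interior L_c = 2.9375 − 0.9375 = 2, R_n = 38.063 kips/bolt. φR_n = 0.75 × (3×19.711 + 6×38.063) = 215.6 kips.
Block shear: shear path 2×[1.375+2×2.9375] = 2×7.25 in, A_gv = 4.5313, A_nv = 2×(7.25 − 2.5×1)×0.3125 = 2.9688 in²; tension across gage: (5.625 − 2×1)×0.3125 = 1.1328 in². R_n = min(0.6×58×2.9688, 0.6×36×4.5313) + 1.0×58×1.1328 = min(103.31, 97.876) + 65.702 = 163.58 kips. φR_n = 0.75 × 163.58 = 122.7 kips.
Tension yield (gross): A_g = 8.6875×0.3125 = 2.7148 in². φR_n = 0.90 × 36 × 2.7148 = 88.0 kips.
Tension rupture (net): A_n = (8.6875 − 3×1)×0.3125 = 1.7773 in² (U = 1.0, A_e = A_n). φR_n = 0.75 × 58 × 1.7773 = 77.3 kips.
Governing: min(340.9, 215.6, 122.7, 88.0, 77.3) = 77.3 kips → net-section rupture.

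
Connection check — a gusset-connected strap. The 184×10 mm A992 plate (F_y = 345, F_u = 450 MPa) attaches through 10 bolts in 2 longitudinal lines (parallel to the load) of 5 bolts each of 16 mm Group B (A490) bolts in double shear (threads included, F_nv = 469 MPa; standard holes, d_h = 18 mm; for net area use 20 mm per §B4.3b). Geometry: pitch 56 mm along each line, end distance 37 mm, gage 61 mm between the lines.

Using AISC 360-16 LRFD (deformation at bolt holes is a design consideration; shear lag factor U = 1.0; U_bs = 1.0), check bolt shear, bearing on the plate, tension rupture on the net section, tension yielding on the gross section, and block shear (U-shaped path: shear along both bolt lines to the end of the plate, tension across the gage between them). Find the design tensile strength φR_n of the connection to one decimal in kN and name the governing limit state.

Bolt shear: A_b = π(16)²/4 = 201.06 mm². φR_n = 0.75 × 469 × 201.06 × 10 × 2 = 1414.5 kN.
Bearing (10 mm plate, F_u = 450 MPa): end bolts L_c = 37 − 18/2 = 28, R_n = min(1.2×28×10×450, 2.4×16×10×450) = 151.2 kN/bolt; interior L_c = 56 − 18 = 38, R_n = 172.8 kN/bolt. φR_n = 0.75 × (2×151.2 + 8×172.8) = 1263.6 kN.
Tension rupture (net): A_n = (184 − 2×20)×10 = 1440 mm² (U = 1.0, A_e = A_n). φR_n = 0.75 × 450 × 1440 = 486.0 kN.
Tension yield (gross): A_g = 184×10 = 1840 mm². φR_n = 0.90 × 345 × 1840 = 571.3 kN.
Block shear: shear path 2×[37+4×56] = 2×261 mm, A_gv = 5220, A_nv = 2×(261 − 4.5×20)×10 = 3420 mm²; tension across gage: (61 − 1×20)×10 = 410 mm². R_n = min(0.6×450×3420, 0.6×345×5220) + 1.0×450×410 = min(923.4, 1080.5) + 184.5 = 1107.9 kN. φR_n = 0.75 × 1107.9 = 830.9 kN.
Governing: min(1414.5, 1263.6, 486.0, 571.3, 830.9) = 486.0 kN → net-section rupture.

486.0 kN (net-section rupture governs)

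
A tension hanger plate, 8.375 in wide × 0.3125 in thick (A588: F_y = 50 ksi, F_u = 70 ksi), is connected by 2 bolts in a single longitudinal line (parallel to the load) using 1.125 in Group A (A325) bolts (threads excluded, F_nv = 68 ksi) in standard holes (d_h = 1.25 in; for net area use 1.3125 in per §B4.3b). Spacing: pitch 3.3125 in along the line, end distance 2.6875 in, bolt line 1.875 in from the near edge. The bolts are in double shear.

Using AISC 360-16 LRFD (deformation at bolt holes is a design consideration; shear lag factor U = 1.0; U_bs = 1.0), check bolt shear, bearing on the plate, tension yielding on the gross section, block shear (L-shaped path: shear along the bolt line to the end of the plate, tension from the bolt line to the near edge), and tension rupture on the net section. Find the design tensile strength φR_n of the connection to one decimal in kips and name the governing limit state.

Bolt shear: A_b = π(1.125)²/4 = 0.99402 in². φR_n = 0.75 × 68 × 0.99402 × 2 × 2 = 202.8 kips.
Bearing (0.3125 in plate, F_u = 70 ksi): end bolts L_c = 2.6875 − 1.25/2 = 2.0625, R_n = min(1.2×2.0625×0.3125×70, 2.4×1.125×0.3125×70) = 54.141 kips/bolt; interior L_c = 3.3125 − 1.25 = 2.0625, R_n = 54.141 kips/bolt. φR_n = 0.75 × (1×54.141 + 1×54.141) = 81.2 kips.
Tension yield (gross): A_g = 8.375×0.3125 = 2.6172 in². φR_n = 0.90 × 50 × 2.6172 = 117.8 kips.
Block shear: shear path 1×[2.6875+1×3.3125] = 1×6 in, A_gv = 1.875, A_nv = 1×(6 − 1.5×1.3125)×0.3125 = 1.2598 in²; tension to near edge: (1.875 − 0.5×1.3125)×0.3125 = 0.38086 in². R_n = min(0.6×70×1.2598, 0.6×50×1.875) + 1.0×70×0.38086 = min(52.912, 56.25) + 26.66 = 79.572 kips. φR_n = 0.75 × 79.572 = 59.7 kips.
Tension rupture (net): A_n = (8.375 − 1×1.3125)×0.3125 = 2.207 in² (U = 1.0, A_e = A_n). φR_n = 0.75 × 70 × 2.207 = 115.9 kips.
Governing: min(202.8, 81.2, 117.8, 59.7, 115.9) = 59.7 kips → block shear.

59.7 kips (block shear governs)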